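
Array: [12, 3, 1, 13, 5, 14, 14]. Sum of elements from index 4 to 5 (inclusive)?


Prefix sums: [0, 12, 15, 16, 29, 34, 48, 62]
Sum[4..5] = prefix[6] - prefix[4] = 48 - 29 = 19


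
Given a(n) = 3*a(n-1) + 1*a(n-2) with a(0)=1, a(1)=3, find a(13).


Build bottom-up:
...a(11)=467280, a(12)=1543321, a(13)=3*1543321+1*467280=5097243


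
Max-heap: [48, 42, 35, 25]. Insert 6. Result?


Append 6: [48, 42, 35, 25, 6]
Bubble up: no swaps needed
Result: [48, 42, 35, 25, 6]


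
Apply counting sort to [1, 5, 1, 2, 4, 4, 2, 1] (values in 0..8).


Count array: [0, 3, 2, 0, 2, 1, 0, 0, 0]
Reconstruct: [1, 1, 1, 2, 2, 4, 4, 5]


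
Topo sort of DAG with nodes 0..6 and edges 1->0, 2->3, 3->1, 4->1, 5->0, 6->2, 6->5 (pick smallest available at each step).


Kahn's algorithm, process smallest node first
Order: [4, 6, 2, 3, 1, 5, 0]


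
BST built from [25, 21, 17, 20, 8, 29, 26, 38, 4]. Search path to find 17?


BST root = 25
Search for 17: compare at each node
Path: [25, 21, 17]


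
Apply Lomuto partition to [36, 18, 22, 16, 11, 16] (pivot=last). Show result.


Elements <= 16 go left of pivot.
Result: [16, 11, 16, 36, 18, 22], pivot at index 2


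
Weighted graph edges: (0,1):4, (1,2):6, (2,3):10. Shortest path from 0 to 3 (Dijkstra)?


Dijkstra from 0:
Distances: {0: 0, 1: 4, 2: 10, 3: 20}
Shortest distance to 3 = 20, path = [0, 1, 2, 3]


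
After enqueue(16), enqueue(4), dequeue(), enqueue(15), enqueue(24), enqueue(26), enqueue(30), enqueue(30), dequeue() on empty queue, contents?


enqueue(16) -> [16]
enqueue(4) -> [16, 4]
dequeue() returns 16 -> [4]
enqueue(15) -> [4, 15]
enqueue(24) -> [4, 15, 24]
enqueue(26) -> [4, 15, 24, 26]
enqueue(30) -> [4, 15, 24, 26, 30]
enqueue(30) -> [4, 15, 24, 26, 30, 30]
dequeue() returns 4 -> [15, 24, 26, 30, 30]
Final queue (front to back): [15, 24, 26, 30, 30]


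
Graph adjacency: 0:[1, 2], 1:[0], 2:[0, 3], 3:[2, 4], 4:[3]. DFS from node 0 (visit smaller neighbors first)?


DFS stack-based: start with [0]
Visit order: [0, 1, 2, 3, 4]


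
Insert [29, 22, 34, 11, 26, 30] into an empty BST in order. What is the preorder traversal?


Root = 29; build tree by BST insertion.
Preorder traversal: [29, 22, 11, 26, 34, 30]


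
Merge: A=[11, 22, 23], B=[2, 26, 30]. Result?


Compare heads, take smaller each step.
Merged: [2, 11, 22, 23, 26, 30]


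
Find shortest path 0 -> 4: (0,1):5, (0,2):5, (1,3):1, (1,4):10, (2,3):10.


Dijkstra from 0:
Distances: {0: 0, 1: 5, 2: 5, 3: 6, 4: 15}
Shortest distance to 4 = 15, path = [0, 1, 4]


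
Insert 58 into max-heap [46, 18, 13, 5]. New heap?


Append 58: [46, 18, 13, 5, 58]
Bubble up: swap idx 4(58) with idx 1(18); swap idx 1(58) with idx 0(46)
Result: [58, 46, 13, 5, 18]


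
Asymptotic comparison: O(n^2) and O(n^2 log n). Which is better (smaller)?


quadratic grows slower than n^2 log n
O(n^2) is asymptotically smaller; O(n^2 log n) grows faster


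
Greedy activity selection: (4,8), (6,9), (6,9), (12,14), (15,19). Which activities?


Greedy: pick earliest-ending, then skip overlaps.
Selected (3 activities): [(4, 8), (12, 14), (15, 19)]


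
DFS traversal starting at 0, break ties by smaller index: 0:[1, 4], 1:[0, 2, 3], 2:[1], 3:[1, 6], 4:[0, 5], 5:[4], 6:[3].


DFS stack-based: start with [0]
Visit order: [0, 1, 2, 3, 6, 4, 5]


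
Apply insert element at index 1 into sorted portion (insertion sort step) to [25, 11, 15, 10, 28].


After one pass: [11, 25, 15, 10, 28]


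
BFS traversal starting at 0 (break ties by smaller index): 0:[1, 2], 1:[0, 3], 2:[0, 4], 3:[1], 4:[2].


BFS queue: start with [0]
Visit order: [0, 1, 2, 3, 4]


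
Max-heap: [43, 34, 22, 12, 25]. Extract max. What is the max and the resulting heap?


Max = 43
Replace root with last, heapify down
Resulting heap: [34, 25, 22, 12]


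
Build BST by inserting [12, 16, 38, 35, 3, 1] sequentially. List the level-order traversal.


Root = 12; build tree by BST insertion.
Level-Order traversal: [12, 3, 16, 1, 38, 35]


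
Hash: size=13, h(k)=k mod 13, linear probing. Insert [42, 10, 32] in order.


Insertions: 42->slot 3; 10->slot 10; 32->slot 6
Table: [None, None, None, 42, None, None, 32, None, None, None, 10, None, None]


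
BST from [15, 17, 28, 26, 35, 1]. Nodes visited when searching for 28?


BST root = 15
Search for 28: compare at each node
Path: [15, 17, 28]


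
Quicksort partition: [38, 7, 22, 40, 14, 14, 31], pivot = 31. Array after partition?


Elements <= 31 go left of pivot.
Result: [7, 22, 14, 14, 31, 40, 38], pivot at index 4


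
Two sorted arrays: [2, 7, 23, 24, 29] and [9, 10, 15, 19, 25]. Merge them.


Compare heads, take smaller each step.
Merged: [2, 7, 9, 10, 15, 19, 23, 24, 25, 29]


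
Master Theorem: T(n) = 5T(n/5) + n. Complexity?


a=5, b=5, c=1. log_5(5)=1 = c=1. Case 2: O(n^c log n) = O(n log n)
Complexity: O(n log n)


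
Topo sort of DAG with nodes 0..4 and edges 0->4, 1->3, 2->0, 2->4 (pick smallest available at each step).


Kahn's algorithm, process smallest node first
Order: [1, 2, 0, 3, 4]


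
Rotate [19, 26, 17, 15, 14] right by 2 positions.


Right rotate by 2: [15, 14, 19, 26, 17]


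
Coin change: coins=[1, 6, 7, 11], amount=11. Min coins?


dp[0]=0; dp[i]=1+min(dp[i-c] for c in coins)
...dp[6]=1, dp[7]=1, dp[8]=2, dp[9]=3, dp[10]=4, dp[11]=1
Minimum coins for 11 = 1


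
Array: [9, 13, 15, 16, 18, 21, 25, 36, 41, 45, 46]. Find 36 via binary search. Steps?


Search for 36:
[0,10] mid=5 arr[5]=21
[6,10] mid=8 arr[8]=41
[6,7] mid=6 arr[6]=25
[7,7] mid=7 arr[7]=36
Total: 4 comparisons


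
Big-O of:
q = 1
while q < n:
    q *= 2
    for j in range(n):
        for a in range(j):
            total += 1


Per nesting level: O(log n) * O(n) * O(n) [triangular over j] = O(n^2 log n)
Complexity: O(n^2 log n)


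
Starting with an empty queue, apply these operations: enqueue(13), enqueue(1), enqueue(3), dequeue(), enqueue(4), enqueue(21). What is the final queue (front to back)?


enqueue(13) -> [13]
enqueue(1) -> [13, 1]
enqueue(3) -> [13, 1, 3]
dequeue() returns 13 -> [1, 3]
enqueue(4) -> [1, 3, 4]
enqueue(21) -> [1, 3, 4, 21]
Final queue (front to back): [1, 3, 4, 21]


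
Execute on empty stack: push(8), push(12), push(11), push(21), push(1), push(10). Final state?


push(8) -> [8]
push(12) -> [8, 12]
push(11) -> [8, 12, 11]
push(21) -> [8, 12, 11, 21]
push(1) -> [8, 12, 11, 21, 1]
push(10) -> [8, 12, 11, 21, 1, 10]
Final stack (bottom to top): [8, 12, 11, 21, 1, 10]


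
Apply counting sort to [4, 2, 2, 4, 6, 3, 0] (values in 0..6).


Count array: [1, 0, 2, 1, 2, 0, 1]
Reconstruct: [0, 2, 2, 3, 4, 4, 6]


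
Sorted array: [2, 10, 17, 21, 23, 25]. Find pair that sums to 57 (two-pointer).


Two pointers: lo=0, hi=5
No pair sums to 57


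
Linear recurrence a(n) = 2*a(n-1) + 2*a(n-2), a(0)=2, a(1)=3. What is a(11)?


Build bottom-up:
...a(9)=10928, a(10)=29856, a(11)=2*29856+2*10928=81568


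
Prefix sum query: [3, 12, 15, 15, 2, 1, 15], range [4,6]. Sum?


Prefix sums: [0, 3, 15, 30, 45, 47, 48, 63]
Sum[4..6] = prefix[7] - prefix[4] = 63 - 45 = 18


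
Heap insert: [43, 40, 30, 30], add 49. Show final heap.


Append 49: [43, 40, 30, 30, 49]
Bubble up: swap idx 4(49) with idx 1(40); swap idx 1(49) with idx 0(43)
Result: [49, 43, 30, 30, 40]


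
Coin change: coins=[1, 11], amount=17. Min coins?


dp[0]=0; dp[i]=1+min(dp[i-c] for c in coins)
...dp[12]=2, dp[13]=3, dp[14]=4, dp[15]=5, dp[16]=6, dp[17]=7
Minimum coins for 17 = 7


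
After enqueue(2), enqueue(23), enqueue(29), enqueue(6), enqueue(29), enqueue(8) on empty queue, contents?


enqueue(2) -> [2]
enqueue(23) -> [2, 23]
enqueue(29) -> [2, 23, 29]
enqueue(6) -> [2, 23, 29, 6]
enqueue(29) -> [2, 23, 29, 6, 29]
enqueue(8) -> [2, 23, 29, 6, 29, 8]
Final queue (front to back): [2, 23, 29, 6, 29, 8]


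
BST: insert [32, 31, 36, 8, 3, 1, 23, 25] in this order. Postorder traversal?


Root = 32; build tree by BST insertion.
Postorder traversal: [1, 3, 25, 23, 8, 31, 36, 32]


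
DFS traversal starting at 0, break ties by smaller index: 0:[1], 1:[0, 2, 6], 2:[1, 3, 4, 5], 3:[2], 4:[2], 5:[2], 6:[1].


DFS stack-based: start with [0]
Visit order: [0, 1, 2, 3, 4, 5, 6]


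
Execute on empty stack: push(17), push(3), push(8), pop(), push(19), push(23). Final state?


push(17) -> [17]
push(3) -> [17, 3]
push(8) -> [17, 3, 8]
pop() returns 8 -> [17, 3]
push(19) -> [17, 3, 19]
push(23) -> [17, 3, 19, 23]
Final stack (bottom to top): [17, 3, 19, 23]


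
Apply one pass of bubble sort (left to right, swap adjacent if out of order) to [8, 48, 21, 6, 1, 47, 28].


After one pass: [8, 21, 6, 1, 47, 28, 48]


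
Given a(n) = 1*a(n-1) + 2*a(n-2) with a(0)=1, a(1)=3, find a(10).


Build bottom-up:
...a(8)=341, a(9)=683, a(10)=1*683+2*341=1365


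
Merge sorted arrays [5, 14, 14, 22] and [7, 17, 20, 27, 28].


Compare heads, take smaller each step.
Merged: [5, 7, 14, 14, 17, 20, 22, 27, 28]


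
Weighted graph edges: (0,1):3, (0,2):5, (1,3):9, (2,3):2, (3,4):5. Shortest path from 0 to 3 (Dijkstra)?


Dijkstra from 0:
Distances: {0: 0, 1: 3, 2: 5, 3: 7, 4: 12}
Shortest distance to 3 = 7, path = [0, 2, 3]


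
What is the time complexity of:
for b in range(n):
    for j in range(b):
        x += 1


Per nesting level: O(n) * O(n) [triangular over b] = O(n^2)
Complexity: O(n^2)


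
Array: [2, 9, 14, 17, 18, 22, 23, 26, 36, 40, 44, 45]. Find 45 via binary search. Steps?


Search for 45:
[0,11] mid=5 arr[5]=22
[6,11] mid=8 arr[8]=36
[9,11] mid=10 arr[10]=44
[11,11] mid=11 arr[11]=45
Total: 4 comparisons


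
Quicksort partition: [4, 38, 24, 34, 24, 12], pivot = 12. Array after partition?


Elements <= 12 go left of pivot.
Result: [4, 12, 24, 34, 24, 38], pivot at index 1


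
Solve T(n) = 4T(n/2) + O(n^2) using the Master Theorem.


a=4, b=2, c=2. log_2(4)=2 = c=2. Case 2: O(n^c log n) = O(n^2 log n)
Complexity: O(n^2 log n)


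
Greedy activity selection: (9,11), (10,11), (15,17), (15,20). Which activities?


Greedy: pick earliest-ending, then skip overlaps.
Selected (2 activities): [(9, 11), (15, 17)]


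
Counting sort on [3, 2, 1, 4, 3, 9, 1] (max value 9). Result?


Count array: [0, 2, 1, 2, 1, 0, 0, 0, 0, 1]
Reconstruct: [1, 1, 2, 3, 3, 4, 9]


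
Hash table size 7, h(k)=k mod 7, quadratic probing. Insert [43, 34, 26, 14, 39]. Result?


Insertions: 43->slot 1; 34->slot 6; 26->slot 5; 14->slot 0; 39->slot 4
Table: [14, 43, None, None, 39, 26, 34]


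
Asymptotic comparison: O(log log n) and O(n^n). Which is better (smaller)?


double-logarithmic grows slower than n^n
O(log log n) is asymptotically smaller; O(n^n) grows faster


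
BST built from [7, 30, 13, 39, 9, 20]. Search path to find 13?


BST root = 7
Search for 13: compare at each node
Path: [7, 30, 13]


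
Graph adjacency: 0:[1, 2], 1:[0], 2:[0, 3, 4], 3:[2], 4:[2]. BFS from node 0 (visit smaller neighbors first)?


BFS queue: start with [0]
Visit order: [0, 1, 2, 3, 4]


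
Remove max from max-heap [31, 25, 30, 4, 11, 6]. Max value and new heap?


Max = 31
Replace root with last, heapify down
Resulting heap: [30, 25, 6, 4, 11]


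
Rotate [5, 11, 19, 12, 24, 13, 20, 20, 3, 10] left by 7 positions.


Left rotate by 7: [20, 3, 10, 5, 11, 19, 12, 24, 13, 20]


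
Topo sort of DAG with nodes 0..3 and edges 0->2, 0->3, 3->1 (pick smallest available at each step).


Kahn's algorithm, process smallest node first
Order: [0, 2, 3, 1]


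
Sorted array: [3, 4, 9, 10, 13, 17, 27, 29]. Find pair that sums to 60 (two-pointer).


Two pointers: lo=0, hi=7
No pair sums to 60


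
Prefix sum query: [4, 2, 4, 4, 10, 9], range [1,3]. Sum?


Prefix sums: [0, 4, 6, 10, 14, 24, 33]
Sum[1..3] = prefix[4] - prefix[1] = 14 - 4 = 10


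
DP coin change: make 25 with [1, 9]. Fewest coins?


dp[0]=0; dp[i]=1+min(dp[i-c] for c in coins)
...dp[20]=4, dp[21]=5, dp[22]=6, dp[23]=7, dp[24]=8, dp[25]=9
Minimum coins for 25 = 9


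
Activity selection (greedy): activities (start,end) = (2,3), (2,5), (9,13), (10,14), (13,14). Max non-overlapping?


Greedy: pick earliest-ending, then skip overlaps.
Selected (3 activities): [(2, 3), (9, 13), (13, 14)]


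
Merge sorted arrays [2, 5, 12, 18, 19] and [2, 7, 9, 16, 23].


Compare heads, take smaller each step.
Merged: [2, 2, 5, 7, 9, 12, 16, 18, 19, 23]


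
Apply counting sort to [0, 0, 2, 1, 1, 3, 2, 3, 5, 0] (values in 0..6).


Count array: [3, 2, 2, 2, 0, 1, 0]
Reconstruct: [0, 0, 0, 1, 1, 2, 2, 3, 3, 5]


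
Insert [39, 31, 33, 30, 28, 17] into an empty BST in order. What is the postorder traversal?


Root = 39; build tree by BST insertion.
Postorder traversal: [17, 28, 30, 33, 31, 39]


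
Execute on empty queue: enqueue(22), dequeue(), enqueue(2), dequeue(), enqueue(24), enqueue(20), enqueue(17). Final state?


enqueue(22) -> [22]
dequeue() returns 22 -> []
enqueue(2) -> [2]
dequeue() returns 2 -> []
enqueue(24) -> [24]
enqueue(20) -> [24, 20]
enqueue(17) -> [24, 20, 17]
Final queue (front to back): [24, 20, 17]


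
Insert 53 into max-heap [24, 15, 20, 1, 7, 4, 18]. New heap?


Append 53: [24, 15, 20, 1, 7, 4, 18, 53]
Bubble up: swap idx 7(53) with idx 3(1); swap idx 3(53) with idx 1(15); swap idx 1(53) with idx 0(24)
Result: [53, 24, 20, 15, 7, 4, 18, 1]


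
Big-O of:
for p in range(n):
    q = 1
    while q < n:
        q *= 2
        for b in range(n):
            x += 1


Per nesting level: O(n) * O(log n) * O(n) = O(n^2 log n)
Complexity: O(n^2 log n)


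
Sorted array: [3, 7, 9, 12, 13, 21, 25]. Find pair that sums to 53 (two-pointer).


Two pointers: lo=0, hi=6
No pair sums to 53


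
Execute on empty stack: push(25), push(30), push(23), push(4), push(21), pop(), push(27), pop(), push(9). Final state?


push(25) -> [25]
push(30) -> [25, 30]
push(23) -> [25, 30, 23]
push(4) -> [25, 30, 23, 4]
push(21) -> [25, 30, 23, 4, 21]
pop() returns 21 -> [25, 30, 23, 4]
push(27) -> [25, 30, 23, 4, 27]
pop() returns 27 -> [25, 30, 23, 4]
push(9) -> [25, 30, 23, 4, 9]
Final stack (bottom to top): [25, 30, 23, 4, 9]


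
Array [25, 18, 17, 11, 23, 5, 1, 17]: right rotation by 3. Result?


Right rotate by 3: [5, 1, 17, 25, 18, 17, 11, 23]


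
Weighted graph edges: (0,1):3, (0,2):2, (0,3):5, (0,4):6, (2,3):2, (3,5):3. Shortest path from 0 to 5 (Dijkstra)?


Dijkstra from 0:
Distances: {0: 0, 1: 3, 2: 2, 3: 4, 4: 6, 5: 7}
Shortest distance to 5 = 7, path = [0, 2, 3, 5]


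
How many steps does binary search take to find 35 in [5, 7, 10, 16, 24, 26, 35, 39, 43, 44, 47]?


Search for 35:
[0,10] mid=5 arr[5]=26
[6,10] mid=8 arr[8]=43
[6,7] mid=6 arr[6]=35
Total: 3 comparisons


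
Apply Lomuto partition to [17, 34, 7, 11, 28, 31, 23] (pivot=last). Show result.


Elements <= 23 go left of pivot.
Result: [17, 7, 11, 23, 28, 31, 34], pivot at index 3


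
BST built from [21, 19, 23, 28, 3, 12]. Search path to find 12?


BST root = 21
Search for 12: compare at each node
Path: [21, 19, 3, 12]


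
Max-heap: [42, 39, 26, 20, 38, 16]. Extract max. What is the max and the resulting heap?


Max = 42
Replace root with last, heapify down
Resulting heap: [39, 38, 26, 20, 16]


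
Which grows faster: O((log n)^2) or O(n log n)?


polylogarithmic grows slower than linearithmic
O((log n)^2) is asymptotically smaller; O(n log n) grows faster


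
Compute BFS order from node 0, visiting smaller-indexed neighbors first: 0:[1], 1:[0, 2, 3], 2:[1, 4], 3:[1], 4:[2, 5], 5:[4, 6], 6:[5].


BFS queue: start with [0]
Visit order: [0, 1, 2, 3, 4, 5, 6]


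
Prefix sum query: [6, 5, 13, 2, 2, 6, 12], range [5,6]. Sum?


Prefix sums: [0, 6, 11, 24, 26, 28, 34, 46]
Sum[5..6] = prefix[7] - prefix[5] = 46 - 28 = 18


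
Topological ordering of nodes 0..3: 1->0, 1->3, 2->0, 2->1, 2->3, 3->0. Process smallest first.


Kahn's algorithm, process smallest node first
Order: [2, 1, 3, 0]


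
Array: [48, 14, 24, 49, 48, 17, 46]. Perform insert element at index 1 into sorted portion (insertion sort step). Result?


After one pass: [14, 48, 24, 49, 48, 17, 46]


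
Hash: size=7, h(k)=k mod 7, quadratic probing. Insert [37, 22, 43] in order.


Insertions: 37->slot 2; 22->slot 1; 43->slot 5
Table: [None, 22, 37, None, None, 43, None]


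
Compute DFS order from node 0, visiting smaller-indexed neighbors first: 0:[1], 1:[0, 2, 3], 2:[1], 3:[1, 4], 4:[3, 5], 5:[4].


DFS stack-based: start with [0]
Visit order: [0, 1, 2, 3, 4, 5]


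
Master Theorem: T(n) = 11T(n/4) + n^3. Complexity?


a=11, b=4, c=3. log_4(11)=1.730 < c=3. Case 3: O(n^c) = O(n^3)
Complexity: O(n^3)


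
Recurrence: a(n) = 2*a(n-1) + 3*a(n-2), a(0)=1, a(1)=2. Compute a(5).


Build bottom-up:
...a(3)=20, a(4)=61, a(5)=2*61+3*20=182


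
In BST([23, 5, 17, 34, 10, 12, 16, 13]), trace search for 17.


BST root = 23
Search for 17: compare at each node
Path: [23, 5, 17]


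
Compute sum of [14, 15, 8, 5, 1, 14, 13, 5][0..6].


Prefix sums: [0, 14, 29, 37, 42, 43, 57, 70, 75]
Sum[0..6] = prefix[7] - prefix[0] = 70 - 0 = 70


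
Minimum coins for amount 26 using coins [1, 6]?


dp[0]=0; dp[i]=1+min(dp[i-c] for c in coins)
...dp[21]=6, dp[22]=7, dp[23]=8, dp[24]=4, dp[25]=5, dp[26]=6
Minimum coins for 26 = 6


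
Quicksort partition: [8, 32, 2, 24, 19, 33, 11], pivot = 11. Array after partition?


Elements <= 11 go left of pivot.
Result: [8, 2, 11, 24, 19, 33, 32], pivot at index 2


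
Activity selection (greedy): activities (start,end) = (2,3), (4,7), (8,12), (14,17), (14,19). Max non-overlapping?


Greedy: pick earliest-ending, then skip overlaps.
Selected (4 activities): [(2, 3), (4, 7), (8, 12), (14, 17)]


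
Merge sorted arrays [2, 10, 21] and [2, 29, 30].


Compare heads, take smaller each step.
Merged: [2, 2, 10, 21, 29, 30]


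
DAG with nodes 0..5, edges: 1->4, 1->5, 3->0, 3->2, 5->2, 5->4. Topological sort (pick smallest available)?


Kahn's algorithm, process smallest node first
Order: [1, 3, 0, 5, 2, 4]


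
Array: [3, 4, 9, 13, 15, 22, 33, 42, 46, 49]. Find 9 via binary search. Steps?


Search for 9:
[0,9] mid=4 arr[4]=15
[0,3] mid=1 arr[1]=4
[2,3] mid=2 arr[2]=9
Total: 3 comparisons


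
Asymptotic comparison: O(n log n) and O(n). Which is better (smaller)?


linear grows slower than linearithmic
O(n) is asymptotically smaller; O(n log n) grows faster


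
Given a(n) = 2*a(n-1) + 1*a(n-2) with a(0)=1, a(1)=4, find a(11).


Build bottom-up:
...a(9)=4348, a(10)=10497, a(11)=2*10497+1*4348=25342


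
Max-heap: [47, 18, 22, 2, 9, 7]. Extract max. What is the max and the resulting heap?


Max = 47
Replace root with last, heapify down
Resulting heap: [22, 18, 7, 2, 9]


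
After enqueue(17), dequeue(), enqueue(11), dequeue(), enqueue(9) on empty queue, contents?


enqueue(17) -> [17]
dequeue() returns 17 -> []
enqueue(11) -> [11]
dequeue() returns 11 -> []
enqueue(9) -> [9]
Final queue (front to back): [9]


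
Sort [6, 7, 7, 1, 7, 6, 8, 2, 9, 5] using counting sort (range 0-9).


Count array: [0, 1, 1, 0, 0, 1, 2, 3, 1, 1]
Reconstruct: [1, 2, 5, 6, 6, 7, 7, 7, 8, 9]


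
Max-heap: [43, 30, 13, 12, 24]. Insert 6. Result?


Append 6: [43, 30, 13, 12, 24, 6]
Bubble up: no swaps needed
Result: [43, 30, 13, 12, 24, 6]


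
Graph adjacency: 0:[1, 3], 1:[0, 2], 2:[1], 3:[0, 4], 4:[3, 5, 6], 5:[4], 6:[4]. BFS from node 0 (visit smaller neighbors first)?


BFS queue: start with [0]
Visit order: [0, 1, 3, 2, 4, 5, 6]


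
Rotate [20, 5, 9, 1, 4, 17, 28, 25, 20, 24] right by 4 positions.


Right rotate by 4: [28, 25, 20, 24, 20, 5, 9, 1, 4, 17]


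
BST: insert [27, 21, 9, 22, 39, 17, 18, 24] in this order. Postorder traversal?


Root = 27; build tree by BST insertion.
Postorder traversal: [18, 17, 9, 24, 22, 21, 39, 27]


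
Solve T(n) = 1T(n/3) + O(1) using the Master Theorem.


a=1, b=3, c=0. log_3(1)=0 = c=0. Case 2: O(n^c log n) = O(log n)
Complexity: O(log n)


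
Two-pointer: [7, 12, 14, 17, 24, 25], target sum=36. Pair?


Two pointers: lo=0, hi=5
Found pair: (12, 24) summing to 36


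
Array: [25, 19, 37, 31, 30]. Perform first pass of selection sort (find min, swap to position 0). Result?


After one pass: [19, 25, 37, 31, 30]


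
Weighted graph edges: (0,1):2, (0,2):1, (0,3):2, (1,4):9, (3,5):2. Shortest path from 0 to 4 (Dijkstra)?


Dijkstra from 0:
Distances: {0: 0, 1: 2, 2: 1, 3: 2, 4: 11, 5: 4}
Shortest distance to 4 = 11, path = [0, 1, 4]


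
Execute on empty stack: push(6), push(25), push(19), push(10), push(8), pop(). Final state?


push(6) -> [6]
push(25) -> [6, 25]
push(19) -> [6, 25, 19]
push(10) -> [6, 25, 19, 10]
push(8) -> [6, 25, 19, 10, 8]
pop() returns 8 -> [6, 25, 19, 10]
Final stack (bottom to top): [6, 25, 19, 10]


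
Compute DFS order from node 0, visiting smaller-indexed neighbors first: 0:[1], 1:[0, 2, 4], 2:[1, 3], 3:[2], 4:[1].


DFS stack-based: start with [0]
Visit order: [0, 1, 2, 3, 4]


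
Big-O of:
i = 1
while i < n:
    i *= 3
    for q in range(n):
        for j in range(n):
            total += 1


Per nesting level: O(log n) * O(n) * O(n) = O(n^2 log n)
Complexity: O(n^2 log n)


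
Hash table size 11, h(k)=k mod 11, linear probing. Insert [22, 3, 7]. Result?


Insertions: 22->slot 0; 3->slot 3; 7->slot 7
Table: [22, None, None, 3, None, None, None, 7, None, None, None]


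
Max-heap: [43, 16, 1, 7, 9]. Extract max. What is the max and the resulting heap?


Max = 43
Replace root with last, heapify down
Resulting heap: [16, 9, 1, 7]


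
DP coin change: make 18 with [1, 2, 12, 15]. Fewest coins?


dp[0]=0; dp[i]=1+min(dp[i-c] for c in coins)
...dp[13]=2, dp[14]=2, dp[15]=1, dp[16]=2, dp[17]=2, dp[18]=3
Minimum coins for 18 = 3


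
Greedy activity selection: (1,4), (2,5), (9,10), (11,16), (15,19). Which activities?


Greedy: pick earliest-ending, then skip overlaps.
Selected (3 activities): [(1, 4), (9, 10), (11, 16)]


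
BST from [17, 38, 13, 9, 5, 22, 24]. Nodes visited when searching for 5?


BST root = 17
Search for 5: compare at each node
Path: [17, 13, 9, 5]


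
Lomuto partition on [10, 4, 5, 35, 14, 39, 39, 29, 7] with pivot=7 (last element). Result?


Elements <= 7 go left of pivot.
Result: [4, 5, 7, 35, 14, 39, 39, 29, 10], pivot at index 2


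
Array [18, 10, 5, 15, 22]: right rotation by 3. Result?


Right rotate by 3: [5, 15, 22, 18, 10]


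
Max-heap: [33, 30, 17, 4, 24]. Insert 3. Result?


Append 3: [33, 30, 17, 4, 24, 3]
Bubble up: no swaps needed
Result: [33, 30, 17, 4, 24, 3]


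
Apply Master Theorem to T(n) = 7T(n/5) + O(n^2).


a=7, b=5, c=2. log_5(7)=1.209 < c=2. Case 3: O(n^c) = O(n^2)
Complexity: O(n^2)


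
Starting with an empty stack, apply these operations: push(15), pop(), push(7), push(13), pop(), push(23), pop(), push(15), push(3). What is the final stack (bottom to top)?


push(15) -> [15]
pop() returns 15 -> []
push(7) -> [7]
push(13) -> [7, 13]
pop() returns 13 -> [7]
push(23) -> [7, 23]
pop() returns 23 -> [7]
push(15) -> [7, 15]
push(3) -> [7, 15, 3]
Final stack (bottom to top): [7, 15, 3]


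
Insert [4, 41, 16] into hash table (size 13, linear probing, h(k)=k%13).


Insertions: 4->slot 4; 41->slot 2; 16->slot 3
Table: [None, None, 41, 16, 4, None, None, None, None, None, None, None, None]


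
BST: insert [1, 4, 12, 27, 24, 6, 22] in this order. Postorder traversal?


Root = 1; build tree by BST insertion.
Postorder traversal: [6, 22, 24, 27, 12, 4, 1]


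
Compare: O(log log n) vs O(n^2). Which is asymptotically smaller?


double-logarithmic grows slower than quadratic
O(log log n) is asymptotically smaller; O(n^2) grows faster


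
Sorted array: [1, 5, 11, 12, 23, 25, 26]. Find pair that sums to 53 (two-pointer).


Two pointers: lo=0, hi=6
No pair sums to 53


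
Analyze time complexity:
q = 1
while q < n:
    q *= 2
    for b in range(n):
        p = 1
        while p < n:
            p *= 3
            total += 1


Per nesting level: O(log n) * O(n) * O(log n) = O(n (log n)^2)
Complexity: O(n (log n)^2)


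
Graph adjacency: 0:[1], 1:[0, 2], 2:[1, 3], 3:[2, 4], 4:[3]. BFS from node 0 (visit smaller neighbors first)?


BFS queue: start with [0]
Visit order: [0, 1, 2, 3, 4]


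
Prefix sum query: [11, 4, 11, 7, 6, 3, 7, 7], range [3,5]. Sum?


Prefix sums: [0, 11, 15, 26, 33, 39, 42, 49, 56]
Sum[3..5] = prefix[6] - prefix[3] = 42 - 26 = 16


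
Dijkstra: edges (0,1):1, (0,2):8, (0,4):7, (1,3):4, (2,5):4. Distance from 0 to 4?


Dijkstra from 0:
Distances: {0: 0, 1: 1, 2: 8, 3: 5, 4: 7, 5: 12}
Shortest distance to 4 = 7, path = [0, 4]


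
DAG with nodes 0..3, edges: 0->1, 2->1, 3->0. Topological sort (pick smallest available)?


Kahn's algorithm, process smallest node first
Order: [2, 3, 0, 1]


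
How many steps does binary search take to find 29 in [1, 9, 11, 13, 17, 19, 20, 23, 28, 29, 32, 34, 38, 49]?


Search for 29:
[0,13] mid=6 arr[6]=20
[7,13] mid=10 arr[10]=32
[7,9] mid=8 arr[8]=28
[9,9] mid=9 arr[9]=29
Total: 4 comparisons


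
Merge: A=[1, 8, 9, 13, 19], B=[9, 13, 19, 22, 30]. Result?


Compare heads, take smaller each step.
Merged: [1, 8, 9, 9, 13, 13, 19, 19, 22, 30]


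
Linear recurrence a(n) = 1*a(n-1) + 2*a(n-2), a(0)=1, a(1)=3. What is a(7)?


Build bottom-up:
...a(5)=43, a(6)=85, a(7)=1*85+2*43=171


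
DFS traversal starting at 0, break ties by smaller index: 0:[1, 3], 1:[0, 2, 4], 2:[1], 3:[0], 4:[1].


DFS stack-based: start with [0]
Visit order: [0, 1, 2, 4, 3]


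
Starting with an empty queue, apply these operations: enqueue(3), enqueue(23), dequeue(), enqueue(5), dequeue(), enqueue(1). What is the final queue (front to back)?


enqueue(3) -> [3]
enqueue(23) -> [3, 23]
dequeue() returns 3 -> [23]
enqueue(5) -> [23, 5]
dequeue() returns 23 -> [5]
enqueue(1) -> [5, 1]
Final queue (front to back): [5, 1]


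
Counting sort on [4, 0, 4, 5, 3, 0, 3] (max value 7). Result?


Count array: [2, 0, 0, 2, 2, 1, 0, 0]
Reconstruct: [0, 0, 3, 3, 4, 4, 5]


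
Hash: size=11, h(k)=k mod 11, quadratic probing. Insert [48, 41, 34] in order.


Insertions: 48->slot 4; 41->slot 8; 34->slot 1
Table: [None, 34, None, None, 48, None, None, None, 41, None, None]


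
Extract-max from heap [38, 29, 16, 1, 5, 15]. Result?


Max = 38
Replace root with last, heapify down
Resulting heap: [29, 15, 16, 1, 5]


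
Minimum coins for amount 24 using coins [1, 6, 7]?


dp[0]=0; dp[i]=1+min(dp[i-c] for c in coins)
...dp[19]=3, dp[20]=3, dp[21]=3, dp[22]=4, dp[23]=5, dp[24]=4
Minimum coins for 24 = 4


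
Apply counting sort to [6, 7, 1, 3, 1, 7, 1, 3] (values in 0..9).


Count array: [0, 3, 0, 2, 0, 0, 1, 2, 0, 0]
Reconstruct: [1, 1, 1, 3, 3, 6, 7, 7]


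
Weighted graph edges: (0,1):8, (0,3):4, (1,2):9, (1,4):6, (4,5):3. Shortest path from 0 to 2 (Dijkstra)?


Dijkstra from 0:
Distances: {0: 0, 1: 8, 2: 17, 3: 4, 4: 14, 5: 17}
Shortest distance to 2 = 17, path = [0, 1, 2]


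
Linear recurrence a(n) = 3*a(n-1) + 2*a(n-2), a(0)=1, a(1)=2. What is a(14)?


Build bottom-up:
...a(12)=2587924, a(13)=9217028, a(14)=3*9217028+2*2587924=32826932


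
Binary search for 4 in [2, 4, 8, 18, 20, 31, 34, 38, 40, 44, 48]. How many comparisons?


Search for 4:
[0,10] mid=5 arr[5]=31
[0,4] mid=2 arr[2]=8
[0,1] mid=0 arr[0]=2
[1,1] mid=1 arr[1]=4
Total: 4 comparisons


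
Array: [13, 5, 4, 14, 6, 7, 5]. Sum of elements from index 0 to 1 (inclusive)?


Prefix sums: [0, 13, 18, 22, 36, 42, 49, 54]
Sum[0..1] = prefix[2] - prefix[0] = 18 - 0 = 18


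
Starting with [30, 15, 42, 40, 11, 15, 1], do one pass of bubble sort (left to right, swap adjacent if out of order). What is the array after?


After one pass: [15, 30, 40, 11, 15, 1, 42]


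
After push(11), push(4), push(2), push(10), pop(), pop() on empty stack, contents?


push(11) -> [11]
push(4) -> [11, 4]
push(2) -> [11, 4, 2]
push(10) -> [11, 4, 2, 10]
pop() returns 10 -> [11, 4, 2]
pop() returns 2 -> [11, 4]
Final stack (bottom to top): [11, 4]


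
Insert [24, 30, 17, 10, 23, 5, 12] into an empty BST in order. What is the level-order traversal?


Root = 24; build tree by BST insertion.
Level-Order traversal: [24, 17, 30, 10, 23, 5, 12]


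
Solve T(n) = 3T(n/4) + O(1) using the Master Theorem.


a=3, b=4, c=0. log_4(3)=0.792 > c=0. Case 1: O(n^log_b(a)) = O(n^0.792)
Complexity: O(n^0.792)


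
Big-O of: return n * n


Analysis: constant-time operation, no loop
Complexity: O(1)


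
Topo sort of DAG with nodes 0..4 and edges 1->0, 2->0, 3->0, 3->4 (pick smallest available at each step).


Kahn's algorithm, process smallest node first
Order: [1, 2, 3, 0, 4]


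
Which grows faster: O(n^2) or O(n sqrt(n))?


n^1.5 grows slower than quadratic
O(n sqrt(n)) is asymptotically smaller; O(n^2) grows faster


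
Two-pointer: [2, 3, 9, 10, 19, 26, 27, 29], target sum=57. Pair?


Two pointers: lo=0, hi=7
No pair sums to 57


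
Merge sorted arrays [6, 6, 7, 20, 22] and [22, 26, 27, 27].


Compare heads, take smaller each step.
Merged: [6, 6, 7, 20, 22, 22, 26, 27, 27]


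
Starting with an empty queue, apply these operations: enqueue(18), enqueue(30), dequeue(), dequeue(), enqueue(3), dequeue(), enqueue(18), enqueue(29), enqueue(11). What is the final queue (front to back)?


enqueue(18) -> [18]
enqueue(30) -> [18, 30]
dequeue() returns 18 -> [30]
dequeue() returns 30 -> []
enqueue(3) -> [3]
dequeue() returns 3 -> []
enqueue(18) -> [18]
enqueue(29) -> [18, 29]
enqueue(11) -> [18, 29, 11]
Final queue (front to back): [18, 29, 11]


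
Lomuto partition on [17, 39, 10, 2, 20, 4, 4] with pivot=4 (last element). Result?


Elements <= 4 go left of pivot.
Result: [2, 4, 4, 17, 20, 39, 10], pivot at index 2


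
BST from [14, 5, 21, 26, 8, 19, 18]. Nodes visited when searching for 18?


BST root = 14
Search for 18: compare at each node
Path: [14, 21, 19, 18]


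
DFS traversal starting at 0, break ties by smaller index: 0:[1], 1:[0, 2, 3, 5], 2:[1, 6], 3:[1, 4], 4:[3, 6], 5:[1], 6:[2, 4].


DFS stack-based: start with [0]
Visit order: [0, 1, 2, 6, 4, 3, 5]


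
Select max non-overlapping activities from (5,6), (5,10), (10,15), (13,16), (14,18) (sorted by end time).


Greedy: pick earliest-ending, then skip overlaps.
Selected (2 activities): [(5, 6), (10, 15)]


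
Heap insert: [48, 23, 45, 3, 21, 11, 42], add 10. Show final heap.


Append 10: [48, 23, 45, 3, 21, 11, 42, 10]
Bubble up: swap idx 7(10) with idx 3(3)
Result: [48, 23, 45, 10, 21, 11, 42, 3]


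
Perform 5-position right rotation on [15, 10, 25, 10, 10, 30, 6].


Right rotate by 5: [25, 10, 10, 30, 6, 15, 10]


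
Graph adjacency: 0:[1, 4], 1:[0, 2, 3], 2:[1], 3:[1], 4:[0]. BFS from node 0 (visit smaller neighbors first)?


BFS queue: start with [0]
Visit order: [0, 1, 4, 2, 3]


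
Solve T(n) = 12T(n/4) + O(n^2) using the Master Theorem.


a=12, b=4, c=2. log_4(12)=1.792 < c=2. Case 3: O(n^c) = O(n^2)
Complexity: O(n^2)


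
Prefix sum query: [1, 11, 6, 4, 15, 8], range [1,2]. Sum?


Prefix sums: [0, 1, 12, 18, 22, 37, 45]
Sum[1..2] = prefix[3] - prefix[1] = 18 - 1 = 17


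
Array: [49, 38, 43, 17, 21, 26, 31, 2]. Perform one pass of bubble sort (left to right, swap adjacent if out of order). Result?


After one pass: [38, 43, 17, 21, 26, 31, 2, 49]


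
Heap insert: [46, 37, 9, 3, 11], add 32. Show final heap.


Append 32: [46, 37, 9, 3, 11, 32]
Bubble up: swap idx 5(32) with idx 2(9)
Result: [46, 37, 32, 3, 11, 9]


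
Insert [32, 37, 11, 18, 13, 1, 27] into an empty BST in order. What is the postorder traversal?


Root = 32; build tree by BST insertion.
Postorder traversal: [1, 13, 27, 18, 11, 37, 32]


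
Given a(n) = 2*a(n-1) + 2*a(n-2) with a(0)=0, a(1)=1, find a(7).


Build bottom-up:
...a(5)=44, a(6)=120, a(7)=2*120+2*44=328


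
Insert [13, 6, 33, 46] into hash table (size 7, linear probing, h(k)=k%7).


Insertions: 13->slot 6; 6->slot 0; 33->slot 5; 46->slot 4
Table: [6, None, None, None, 46, 33, 13]


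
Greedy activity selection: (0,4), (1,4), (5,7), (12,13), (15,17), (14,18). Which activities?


Greedy: pick earliest-ending, then skip overlaps.
Selected (4 activities): [(0, 4), (5, 7), (12, 13), (15, 17)]


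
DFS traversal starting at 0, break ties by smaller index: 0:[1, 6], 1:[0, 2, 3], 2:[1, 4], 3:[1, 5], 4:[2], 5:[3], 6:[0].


DFS stack-based: start with [0]
Visit order: [0, 1, 2, 4, 3, 5, 6]


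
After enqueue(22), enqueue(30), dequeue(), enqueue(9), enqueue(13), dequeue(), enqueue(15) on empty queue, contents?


enqueue(22) -> [22]
enqueue(30) -> [22, 30]
dequeue() returns 22 -> [30]
enqueue(9) -> [30, 9]
enqueue(13) -> [30, 9, 13]
dequeue() returns 30 -> [9, 13]
enqueue(15) -> [9, 13, 15]
Final queue (front to back): [9, 13, 15]


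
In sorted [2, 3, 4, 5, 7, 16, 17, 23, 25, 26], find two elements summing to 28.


Two pointers: lo=0, hi=9
Found pair: (2, 26) summing to 28


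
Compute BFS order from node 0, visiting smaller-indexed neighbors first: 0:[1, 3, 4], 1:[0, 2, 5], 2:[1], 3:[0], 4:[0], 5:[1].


BFS queue: start with [0]
Visit order: [0, 1, 3, 4, 2, 5]


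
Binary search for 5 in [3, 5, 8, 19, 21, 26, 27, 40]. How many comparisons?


Search for 5:
[0,7] mid=3 arr[3]=19
[0,2] mid=1 arr[1]=5
Total: 2 comparisons


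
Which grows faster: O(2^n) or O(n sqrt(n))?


n^1.5 grows slower than exponential
O(n sqrt(n)) is asymptotically smaller; O(2^n) grows faster


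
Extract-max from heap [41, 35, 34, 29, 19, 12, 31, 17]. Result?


Max = 41
Replace root with last, heapify down
Resulting heap: [35, 29, 34, 17, 19, 12, 31]


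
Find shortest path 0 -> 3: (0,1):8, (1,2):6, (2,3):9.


Dijkstra from 0:
Distances: {0: 0, 1: 8, 2: 14, 3: 23}
Shortest distance to 3 = 23, path = [0, 1, 2, 3]


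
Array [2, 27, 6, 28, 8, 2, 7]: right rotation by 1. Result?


Right rotate by 1: [7, 2, 27, 6, 28, 8, 2]


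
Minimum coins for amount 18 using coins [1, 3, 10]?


dp[0]=0; dp[i]=1+min(dp[i-c] for c in coins)
...dp[13]=2, dp[14]=3, dp[15]=4, dp[16]=3, dp[17]=4, dp[18]=5
Minimum coins for 18 = 5


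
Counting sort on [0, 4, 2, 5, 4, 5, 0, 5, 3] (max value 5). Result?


Count array: [2, 0, 1, 1, 2, 3]
Reconstruct: [0, 0, 2, 3, 4, 4, 5, 5, 5]


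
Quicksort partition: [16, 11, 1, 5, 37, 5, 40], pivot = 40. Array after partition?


Elements <= 40 go left of pivot.
Result: [16, 11, 1, 5, 37, 5, 40], pivot at index 6


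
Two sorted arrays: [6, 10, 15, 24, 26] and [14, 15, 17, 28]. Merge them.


Compare heads, take smaller each step.
Merged: [6, 10, 14, 15, 15, 17, 24, 26, 28]


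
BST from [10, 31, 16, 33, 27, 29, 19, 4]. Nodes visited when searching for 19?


BST root = 10
Search for 19: compare at each node
Path: [10, 31, 16, 27, 19]


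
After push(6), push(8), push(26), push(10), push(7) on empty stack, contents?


push(6) -> [6]
push(8) -> [6, 8]
push(26) -> [6, 8, 26]
push(10) -> [6, 8, 26, 10]
push(7) -> [6, 8, 26, 10, 7]
Final stack (bottom to top): [6, 8, 26, 10, 7]


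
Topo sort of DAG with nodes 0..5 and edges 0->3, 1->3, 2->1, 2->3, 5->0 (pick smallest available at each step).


Kahn's algorithm, process smallest node first
Order: [2, 1, 4, 5, 0, 3]


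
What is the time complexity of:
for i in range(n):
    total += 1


Per nesting level: O(n) = O(n)
Complexity: O(n)


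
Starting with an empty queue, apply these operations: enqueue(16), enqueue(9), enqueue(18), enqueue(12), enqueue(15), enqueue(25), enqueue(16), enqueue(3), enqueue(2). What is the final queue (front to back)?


enqueue(16) -> [16]
enqueue(9) -> [16, 9]
enqueue(18) -> [16, 9, 18]
enqueue(12) -> [16, 9, 18, 12]
enqueue(15) -> [16, 9, 18, 12, 15]
enqueue(25) -> [16, 9, 18, 12, 15, 25]
enqueue(16) -> [16, 9, 18, 12, 15, 25, 16]
enqueue(3) -> [16, 9, 18, 12, 15, 25, 16, 3]
enqueue(2) -> [16, 9, 18, 12, 15, 25, 16, 3, 2]
Final queue (front to back): [16, 9, 18, 12, 15, 25, 16, 3, 2]


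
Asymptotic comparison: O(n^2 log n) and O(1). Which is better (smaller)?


constant grows slower than n^2 log n
O(1) is asymptotically smaller; O(n^2 log n) grows faster


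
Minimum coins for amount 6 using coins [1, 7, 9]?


dp[0]=0; dp[i]=1+min(dp[i-c] for c in coins)
...dp[1]=1, dp[2]=2, dp[3]=3, dp[4]=4, dp[5]=5, dp[6]=6
Minimum coins for 6 = 6


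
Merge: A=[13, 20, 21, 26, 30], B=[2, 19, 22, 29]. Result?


Compare heads, take smaller each step.
Merged: [2, 13, 19, 20, 21, 22, 26, 29, 30]


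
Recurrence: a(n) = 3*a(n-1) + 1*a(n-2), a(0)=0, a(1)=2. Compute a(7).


Build bottom-up:
...a(5)=218, a(6)=720, a(7)=3*720+1*218=2378


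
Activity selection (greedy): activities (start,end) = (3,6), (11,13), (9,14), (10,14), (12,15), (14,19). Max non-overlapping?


Greedy: pick earliest-ending, then skip overlaps.
Selected (3 activities): [(3, 6), (11, 13), (14, 19)]


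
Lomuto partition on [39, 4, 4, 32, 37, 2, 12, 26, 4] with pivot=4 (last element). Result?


Elements <= 4 go left of pivot.
Result: [4, 4, 2, 4, 37, 39, 12, 26, 32], pivot at index 3


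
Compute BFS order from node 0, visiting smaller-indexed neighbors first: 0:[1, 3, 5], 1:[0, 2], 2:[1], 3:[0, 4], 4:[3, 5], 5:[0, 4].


BFS queue: start with [0]
Visit order: [0, 1, 3, 5, 2, 4]


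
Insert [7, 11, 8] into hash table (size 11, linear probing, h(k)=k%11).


Insertions: 7->slot 7; 11->slot 0; 8->slot 8
Table: [11, None, None, None, None, None, None, 7, 8, None, None]


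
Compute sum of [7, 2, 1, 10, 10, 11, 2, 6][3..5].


Prefix sums: [0, 7, 9, 10, 20, 30, 41, 43, 49]
Sum[3..5] = prefix[6] - prefix[3] = 41 - 10 = 31


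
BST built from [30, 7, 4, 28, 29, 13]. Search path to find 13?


BST root = 30
Search for 13: compare at each node
Path: [30, 7, 28, 13]


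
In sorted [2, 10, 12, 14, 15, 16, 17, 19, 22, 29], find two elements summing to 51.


Two pointers: lo=0, hi=9
Found pair: (22, 29) summing to 51


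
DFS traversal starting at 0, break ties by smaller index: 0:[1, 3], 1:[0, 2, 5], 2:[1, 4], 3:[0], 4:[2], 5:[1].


DFS stack-based: start with [0]
Visit order: [0, 1, 2, 4, 5, 3]


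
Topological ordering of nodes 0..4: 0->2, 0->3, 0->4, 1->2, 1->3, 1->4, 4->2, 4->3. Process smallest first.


Kahn's algorithm, process smallest node first
Order: [0, 1, 4, 2, 3]


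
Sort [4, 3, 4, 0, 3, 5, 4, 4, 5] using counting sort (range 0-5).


Count array: [1, 0, 0, 2, 4, 2]
Reconstruct: [0, 3, 3, 4, 4, 4, 4, 5, 5]


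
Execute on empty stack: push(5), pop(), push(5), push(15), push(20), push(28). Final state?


push(5) -> [5]
pop() returns 5 -> []
push(5) -> [5]
push(15) -> [5, 15]
push(20) -> [5, 15, 20]
push(28) -> [5, 15, 20, 28]
Final stack (bottom to top): [5, 15, 20, 28]


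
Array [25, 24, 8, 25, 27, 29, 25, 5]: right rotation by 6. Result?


Right rotate by 6: [8, 25, 27, 29, 25, 5, 25, 24]


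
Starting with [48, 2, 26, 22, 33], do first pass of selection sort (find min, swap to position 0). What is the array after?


After one pass: [2, 48, 26, 22, 33]


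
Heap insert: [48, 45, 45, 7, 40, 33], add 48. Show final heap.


Append 48: [48, 45, 45, 7, 40, 33, 48]
Bubble up: swap idx 6(48) with idx 2(45)
Result: [48, 45, 48, 7, 40, 33, 45]


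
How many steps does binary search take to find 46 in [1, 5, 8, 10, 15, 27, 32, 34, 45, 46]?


Search for 46:
[0,9] mid=4 arr[4]=15
[5,9] mid=7 arr[7]=34
[8,9] mid=8 arr[8]=45
[9,9] mid=9 arr[9]=46
Total: 4 comparisons
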